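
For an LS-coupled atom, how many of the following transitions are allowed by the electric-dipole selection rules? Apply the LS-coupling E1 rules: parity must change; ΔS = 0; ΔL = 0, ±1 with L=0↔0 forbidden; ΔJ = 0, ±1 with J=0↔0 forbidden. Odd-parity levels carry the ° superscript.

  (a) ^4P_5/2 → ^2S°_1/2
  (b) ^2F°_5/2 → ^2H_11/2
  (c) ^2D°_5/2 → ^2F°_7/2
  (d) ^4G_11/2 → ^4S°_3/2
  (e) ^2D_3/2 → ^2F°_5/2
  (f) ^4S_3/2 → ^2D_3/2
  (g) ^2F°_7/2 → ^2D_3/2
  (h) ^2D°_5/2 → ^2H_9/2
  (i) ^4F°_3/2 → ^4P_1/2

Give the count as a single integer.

1

(a) forbidden (ΔS, ΔJ fail)
(b) forbidden (ΔL, ΔJ fail)
(c) forbidden (parity fails)
(d) forbidden (ΔL, ΔJ fail)
(e) allowed
(f) forbidden (parity, ΔS, ΔL fail)
(g) forbidden (ΔJ fails)
(h) forbidden (ΔL, ΔJ fail)
(i) forbidden (ΔL fails)
Total allowed: 1 of 9.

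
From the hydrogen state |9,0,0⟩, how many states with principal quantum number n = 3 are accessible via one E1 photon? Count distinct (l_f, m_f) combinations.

3

E1 requires Δl = ±1, so l_f ∈ {-1, 1}; with 0 ≤ l_f ≤ n_f−1 = 2, the allowed l_f values are {1}.
For l_f = 1: m_f ∈ {m_i−1, m_i, m_i+1} ∩ [−1, 1] = {-1, 0, 1} → 3 states.
Total: 3.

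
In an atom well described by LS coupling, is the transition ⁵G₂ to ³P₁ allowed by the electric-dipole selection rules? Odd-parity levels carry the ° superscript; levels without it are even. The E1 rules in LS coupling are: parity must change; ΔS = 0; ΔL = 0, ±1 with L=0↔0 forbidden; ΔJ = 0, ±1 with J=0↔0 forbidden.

forbidden

Initial level: S=2, L=4, J=2, parity even. Final level: S=1, L=1, J=1, parity even.
Parity must change: even → even — ✗.
ΔS = 0: S: 2 → 1 — ✗.
ΔL = 0, ±1 (not L=0↔0): L: 4 → 1, ΔL = -3 — ✗.
ΔJ = 0, ±1 (not J=0↔0): J: 2 → 1, ΔJ = -1 — ✓.
Rule(s) violated: parity, ΔS, ΔL.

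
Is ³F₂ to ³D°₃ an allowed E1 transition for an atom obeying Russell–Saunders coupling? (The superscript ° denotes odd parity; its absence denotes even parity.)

allowed

Initial level: S=1, L=3, J=2, parity even. Final level: S=1, L=2, J=3, parity odd.
ΔL = 0, ±1 (not L=0↔0): L: 3 → 2, ΔL = -1 — ✓.
Parity must change: even → odd — ✓.
ΔJ = 0, ±1 (not J=0↔0): J: 2 → 3, ΔJ = +1 — ✓.
ΔS = 0: S: 1 → 1 — ✓.
All four E1 rules are satisfied.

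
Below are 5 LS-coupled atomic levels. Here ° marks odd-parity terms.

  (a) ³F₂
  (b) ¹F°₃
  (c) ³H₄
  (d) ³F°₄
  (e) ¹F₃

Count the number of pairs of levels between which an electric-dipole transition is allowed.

(a)–(b): forbidden (ΔS).
(a)–(c): forbidden (parity, ΔL, ΔJ).
(a)–(d): forbidden (ΔJ).
(a)–(e): forbidden (parity, ΔS).
(b)–(c): forbidden (ΔS, ΔL).
(b)–(d): forbidden (parity, ΔS).
(b)–(e): allowed.
(c)–(d): forbidden (ΔL).
(c)–(e): forbidden (parity, ΔS, ΔL).
(d)–(e): forbidden (ΔS).
Allowed pairs: 1 of 10.

1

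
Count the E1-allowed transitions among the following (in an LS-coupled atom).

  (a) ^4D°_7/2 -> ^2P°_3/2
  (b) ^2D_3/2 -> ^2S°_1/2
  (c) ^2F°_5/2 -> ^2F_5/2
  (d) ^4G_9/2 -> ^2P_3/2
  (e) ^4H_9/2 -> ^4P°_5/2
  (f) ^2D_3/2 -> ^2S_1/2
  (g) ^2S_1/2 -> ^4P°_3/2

(a) forbidden (parity, ΔS, ΔJ fail)
(b) forbidden (ΔL fails)
(c) allowed
(d) forbidden (parity, ΔS, ΔL, ΔJ fail)
(e) forbidden (ΔL, ΔJ fail)
(f) forbidden (parity, ΔL fail)
(g) forbidden (ΔS fails)
Total allowed: 1 of 7.

1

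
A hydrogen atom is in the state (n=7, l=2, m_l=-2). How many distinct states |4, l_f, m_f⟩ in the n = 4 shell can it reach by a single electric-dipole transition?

4

E1 requires Δl = ±1, so l_f ∈ {1, 3}; with 0 ≤ l_f ≤ n_f−1 = 3, the allowed l_f values are {1, 3}.
For l_f = 1: m_f ∈ {m_i−1, m_i, m_i+1} ∩ [−1, 1] = {-1} → 1 state.
For l_f = 3: m_f ∈ {m_i−1, m_i, m_i+1} ∩ [−3, 3] = {-3, -2, -1} → 3 states.
Total: 4.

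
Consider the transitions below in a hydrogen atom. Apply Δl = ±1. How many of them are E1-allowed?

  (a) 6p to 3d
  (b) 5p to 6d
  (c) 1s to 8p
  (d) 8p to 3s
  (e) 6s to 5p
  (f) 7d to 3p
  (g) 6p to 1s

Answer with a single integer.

7

(a) allowed
(b) allowed
(c) allowed
(d) allowed
(e) allowed
(f) allowed
(g) allowed
Total allowed: 7 of 7.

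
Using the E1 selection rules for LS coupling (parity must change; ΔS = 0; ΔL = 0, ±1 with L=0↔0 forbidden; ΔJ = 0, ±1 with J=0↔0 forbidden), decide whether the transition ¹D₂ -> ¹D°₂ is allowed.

Parity must change: even → odd — ok.
ΔS = 0: S: 0 → 0 — ok.
ΔL = 0, ±1 (not L=0↔0): L: 2 → 2, ΔL = +0 — ok.
ΔJ = 0, ±1 (not J=0↔0): J: 2 → 2, ΔJ = +0 — ok.
All four E1 rules are satisfied.

allowed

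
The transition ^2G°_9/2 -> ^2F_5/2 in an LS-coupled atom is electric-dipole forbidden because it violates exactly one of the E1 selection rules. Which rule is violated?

Initial level: S=1/2, L=4, J=9/2, parity odd. Final level: S=1/2, L=3, J=5/2, parity even.
Parity must change: odd → even — ✓.
ΔS = 0: S: 1/2 → 1/2 — ✓.
ΔL = 0, ±1 (not L=0↔0): L: 4 → 3, ΔL = -1 — ✓.
ΔJ = 0, ±1 (not J=0↔0): J: 9/2 → 5/2, ΔJ = -2 — ✗.

the ΔJ = 0, ±1 rule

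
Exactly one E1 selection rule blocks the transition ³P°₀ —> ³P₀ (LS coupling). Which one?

the J=0 ↔ J=0 exclusion

Reading off the term symbols: S 1→1, L 1→1, J 0→0, parity odd→even.
Parity must change: odd → even — passes.
ΔS = 0: S: 1 → 1 — passes.
ΔL = 0, ±1 (not L=0↔0): L: 1 → 1, ΔL = +0 — passes.
ΔJ = 0, ±1 (not J=0↔0): J: 0 → 0, ΔJ = +0 — fails.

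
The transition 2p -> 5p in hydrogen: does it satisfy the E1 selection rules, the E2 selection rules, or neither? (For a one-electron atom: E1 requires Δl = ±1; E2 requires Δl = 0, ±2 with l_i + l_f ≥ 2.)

E2

Δl = 1 − 1 = +0; l_i + l_f = 2.
E1 (Δl = ±1): not satisfied.
E2 (Δl = 0,±2, l_i+l_f ≥ 2): satisfied.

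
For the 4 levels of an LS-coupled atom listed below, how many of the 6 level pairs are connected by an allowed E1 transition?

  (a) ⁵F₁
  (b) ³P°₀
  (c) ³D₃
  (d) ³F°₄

1

(a)–(b): forbidden (ΔS, ΔL).
(a)–(c): forbidden (parity, ΔS, ΔJ).
(a)–(d): forbidden (ΔS, ΔJ).
(b)–(c): forbidden (ΔJ).
(b)–(d): forbidden (parity, ΔL, ΔJ).
(c)–(d): allowed.
Allowed pairs: 1 of 6.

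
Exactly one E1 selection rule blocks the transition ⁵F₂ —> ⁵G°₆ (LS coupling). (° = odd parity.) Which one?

the ΔJ = 0, ±1 rule

Reading off the term symbols: S 2→2, L 3→4, J 2→6, parity even→odd.
Parity must change: even → odd — passes.
ΔS = 0: S: 2 → 2 — passes.
ΔL = 0, ±1 (not L=0↔0): L: 3 → 4, ΔL = +1 — passes.
ΔJ = 0, ±1 (not J=0↔0): J: 2 → 6, ΔJ = +4 — fails.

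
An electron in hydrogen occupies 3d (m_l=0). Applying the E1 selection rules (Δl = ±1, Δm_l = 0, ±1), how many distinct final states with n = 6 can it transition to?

6

E1 requires Δl = ±1, so l_f ∈ {1, 3}; with 0 ≤ l_f ≤ n_f−1 = 5, the allowed l_f values are {1, 3}.
For l_f = 1: m_f ∈ {m_i−1, m_i, m_i+1} ∩ [−1, 1] = {-1, 0, 1} → 3 states.
For l_f = 3: m_f ∈ {m_i−1, m_i, m_i+1} ∩ [−3, 3] = {-1, 0, 1} → 3 states.
Total: 6.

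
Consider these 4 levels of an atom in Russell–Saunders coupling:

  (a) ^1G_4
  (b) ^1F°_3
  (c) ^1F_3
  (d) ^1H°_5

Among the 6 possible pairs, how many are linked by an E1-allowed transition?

3

(a)–(b): allowed.
(a)–(c): forbidden (parity).
(a)–(d): allowed.
(b)–(c): allowed.
(b)–(d): forbidden (parity, ΔL, ΔJ).
(c)–(d): forbidden (ΔL, ΔJ).
Allowed pairs: 3 of 6.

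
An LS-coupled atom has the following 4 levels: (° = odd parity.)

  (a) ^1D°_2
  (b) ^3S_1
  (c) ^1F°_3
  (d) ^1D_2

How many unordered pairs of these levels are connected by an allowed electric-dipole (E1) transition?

(a)–(b): forbidden (ΔS, ΔL).
(a)–(c): forbidden (parity).
(a)–(d): allowed.
(b)–(c): forbidden (ΔS, ΔL, ΔJ).
(b)–(d): forbidden (parity, ΔS, ΔL).
(c)–(d): allowed.
Allowed pairs: 2 of 6.

2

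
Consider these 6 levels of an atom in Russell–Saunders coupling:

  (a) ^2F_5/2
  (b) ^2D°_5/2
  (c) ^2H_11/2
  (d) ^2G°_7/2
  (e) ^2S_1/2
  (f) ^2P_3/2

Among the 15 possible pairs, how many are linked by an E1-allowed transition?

(a)–(b): allowed.
(a)–(c): forbidden (parity, ΔL, ΔJ).
(a)–(d): allowed.
(a)–(e): forbidden (parity, ΔL, ΔJ).
(a)–(f): forbidden (parity, ΔL).
(b)–(c): forbidden (ΔL, ΔJ).
(b)–(d): forbidden (parity, ΔL).
(b)–(e): forbidden (ΔL, ΔJ).
(b)–(f): allowed.
(c)–(d): forbidden (ΔJ).
(c)–(e): forbidden (parity, ΔL, ΔJ).
(c)–(f): forbidden (parity, ΔL, ΔJ).
(d)–(e): forbidden (ΔL, ΔJ).
(d)–(f): forbidden (ΔL, ΔJ).
(e)–(f): forbidden (parity).
Allowed pairs: 3 of 15.

3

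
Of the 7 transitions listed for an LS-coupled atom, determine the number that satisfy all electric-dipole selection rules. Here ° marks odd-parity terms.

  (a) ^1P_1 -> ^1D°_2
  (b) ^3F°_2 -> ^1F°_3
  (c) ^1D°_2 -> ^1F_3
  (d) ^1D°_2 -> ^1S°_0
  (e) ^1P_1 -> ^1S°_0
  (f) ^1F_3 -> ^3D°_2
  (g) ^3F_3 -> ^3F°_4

4

(a) allowed
(b) forbidden (parity, ΔS fail)
(c) allowed
(d) forbidden (parity, ΔL, ΔJ fail)
(e) allowed
(f) forbidden (ΔS fails)
(g) allowed
Total allowed: 4 of 7.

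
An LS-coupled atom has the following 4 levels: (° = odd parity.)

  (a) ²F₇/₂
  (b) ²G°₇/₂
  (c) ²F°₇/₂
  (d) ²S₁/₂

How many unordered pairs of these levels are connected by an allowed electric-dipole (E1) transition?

2

(a)–(b): allowed.
(a)–(c): allowed.
(a)–(d): forbidden (parity, ΔL, ΔJ).
(b)–(c): forbidden (parity).
(b)–(d): forbidden (ΔL, ΔJ).
(c)–(d): forbidden (ΔL, ΔJ).
Allowed pairs: 2 of 6.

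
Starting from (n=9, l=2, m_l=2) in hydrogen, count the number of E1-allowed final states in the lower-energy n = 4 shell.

4

E1 requires Δl = ±1, so l_f ∈ {1, 3}; with 0 ≤ l_f ≤ n_f−1 = 3, the allowed l_f values are {1, 3}.
For l_f = 1: m_f ∈ {m_i−1, m_i, m_i+1} ∩ [−1, 1] = {1} → 1 state.
For l_f = 3: m_f ∈ {m_i−1, m_i, m_i+1} ∩ [−3, 3] = {1, 2, 3} → 3 states.
Total: 4.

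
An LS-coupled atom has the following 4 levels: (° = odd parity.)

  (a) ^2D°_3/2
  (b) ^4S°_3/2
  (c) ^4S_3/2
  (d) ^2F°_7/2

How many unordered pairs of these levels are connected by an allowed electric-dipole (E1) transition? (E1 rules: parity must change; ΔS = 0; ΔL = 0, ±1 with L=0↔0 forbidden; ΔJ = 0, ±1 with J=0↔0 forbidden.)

0

(a)–(b): forbidden (parity, ΔS, ΔL).
(a)–(c): forbidden (ΔS, ΔL).
(a)–(d): forbidden (parity, ΔJ).
(b)–(c): forbidden (ΔL).
(b)–(d): forbidden (parity, ΔS, ΔL, ΔJ).
(c)–(d): forbidden (ΔS, ΔL, ΔJ).
Allowed pairs: 0 of 6.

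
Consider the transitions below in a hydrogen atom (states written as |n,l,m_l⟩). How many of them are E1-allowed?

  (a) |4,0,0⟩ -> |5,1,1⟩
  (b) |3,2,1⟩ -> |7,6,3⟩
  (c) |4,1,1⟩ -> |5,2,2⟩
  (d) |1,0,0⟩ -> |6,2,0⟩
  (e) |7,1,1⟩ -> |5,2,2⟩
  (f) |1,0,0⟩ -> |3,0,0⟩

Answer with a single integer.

3

(a) allowed
(b) forbidden — Δl = +4 (E1 requires Δl = ±1); Δm_l = +2 (E1 requires Δm_l = 0, ±1)
(c) allowed
(d) forbidden — Δl = +2 (E1 requires Δl = ±1)
(e) allowed
(f) forbidden — Δl = +0 (E1 requires Δl = ±1)
Total allowed: 3 of 6.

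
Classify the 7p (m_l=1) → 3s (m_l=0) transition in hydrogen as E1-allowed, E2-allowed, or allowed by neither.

E1

Δl = 0 − 1 = -1; l_i + l_f = 1.
Δm_l = -1.
E1 (Δl = ±1, |Δm_l| ≤ 1): satisfied.
E2 (Δl = 0,±2, l_i+l_f ≥ 2, |Δm_l| ≤ 2): not satisfied.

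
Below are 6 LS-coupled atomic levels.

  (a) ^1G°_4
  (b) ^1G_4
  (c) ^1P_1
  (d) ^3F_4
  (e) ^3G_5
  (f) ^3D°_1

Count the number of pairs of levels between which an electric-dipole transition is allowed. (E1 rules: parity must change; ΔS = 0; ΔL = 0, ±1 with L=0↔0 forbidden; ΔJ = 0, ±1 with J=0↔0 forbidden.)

1

(a)–(b): allowed.
(a)–(c): forbidden (ΔL, ΔJ).
(a)–(d): forbidden (ΔS).
(a)–(e): forbidden (ΔS).
(a)–(f): forbidden (parity, ΔS, ΔL, ΔJ).
(b)–(c): forbidden (parity, ΔL, ΔJ).
(b)–(d): forbidden (parity, ΔS).
(b)–(e): forbidden (parity, ΔS).
(b)–(f): forbidden (ΔS, ΔL, ΔJ).
(c)–(d): forbidden (parity, ΔS, ΔL, ΔJ).
(c)–(e): forbidden (parity, ΔS, ΔL, ΔJ).
(c)–(f): forbidden (ΔS).
(d)–(e): forbidden (parity).
(d)–(f): forbidden (ΔJ).
(e)–(f): forbidden (ΔL, ΔJ).
Allowed pairs: 1 of 15.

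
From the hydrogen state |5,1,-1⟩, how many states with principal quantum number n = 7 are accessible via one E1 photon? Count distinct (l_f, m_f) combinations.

E1 requires Δl = ±1, so l_f ∈ {0, 2}; with 0 ≤ l_f ≤ n_f−1 = 6, the allowed l_f values are {0, 2}.
For l_f = 0: m_f ∈ {m_i−1, m_i, m_i+1} ∩ [−0, 0] = {0} → 1 state.
For l_f = 2: m_f ∈ {m_i−1, m_i, m_i+1} ∩ [−2, 2] = {-2, -1, 0} → 3 states.
Total: 4.

4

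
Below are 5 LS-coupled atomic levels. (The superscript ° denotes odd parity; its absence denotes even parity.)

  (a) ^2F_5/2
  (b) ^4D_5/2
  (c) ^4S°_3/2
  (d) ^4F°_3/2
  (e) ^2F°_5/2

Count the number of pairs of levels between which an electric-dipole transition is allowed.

2

(a)–(b): forbidden (parity, ΔS).
(a)–(c): forbidden (ΔS, ΔL).
(a)–(d): forbidden (ΔS).
(a)–(e): allowed.
(b)–(c): forbidden (ΔL).
(b)–(d): allowed.
(b)–(e): forbidden (ΔS).
(c)–(d): forbidden (parity, ΔL).
(c)–(e): forbidden (parity, ΔS, ΔL).
(d)–(e): forbidden (parity, ΔS).
Allowed pairs: 2 of 10.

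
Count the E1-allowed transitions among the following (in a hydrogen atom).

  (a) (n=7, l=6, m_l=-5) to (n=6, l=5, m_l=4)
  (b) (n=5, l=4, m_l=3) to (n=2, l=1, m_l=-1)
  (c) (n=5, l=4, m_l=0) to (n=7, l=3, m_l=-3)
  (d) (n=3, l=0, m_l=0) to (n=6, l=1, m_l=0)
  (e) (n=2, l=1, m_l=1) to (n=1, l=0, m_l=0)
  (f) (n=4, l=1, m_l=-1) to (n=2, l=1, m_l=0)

2

(a) forbidden — Δm_l = +9 (E1 requires Δm_l = 0, ±1)
(b) forbidden — Δl = -3 (E1 requires Δl = ±1); Δm_l = -4 (E1 requires Δm_l = 0, ±1)
(c) forbidden — Δm_l = -3 (E1 requires Δm_l = 0, ±1)
(d) allowed
(e) allowed
(f) forbidden — Δl = +0 (E1 requires Δl = ±1)
Total allowed: 2 of 6.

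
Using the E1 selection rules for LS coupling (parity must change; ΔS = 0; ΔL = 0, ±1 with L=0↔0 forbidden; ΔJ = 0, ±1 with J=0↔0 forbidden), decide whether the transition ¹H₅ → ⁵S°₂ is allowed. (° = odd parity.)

forbidden

Parity must change: even → odd — satisfied.
ΔS = 0: S: 0 → 2 — violated.
ΔL = 0, ±1 (not L=0↔0): L: 5 → 0, ΔL = -5 — violated.
ΔJ = 0, ±1 (not J=0↔0): J: 5 → 2, ΔJ = -3 — violated.
Rule(s) violated: ΔS, ΔL, ΔJ.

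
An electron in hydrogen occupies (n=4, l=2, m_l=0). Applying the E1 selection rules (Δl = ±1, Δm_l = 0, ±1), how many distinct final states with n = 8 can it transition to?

6

E1 requires Δl = ±1, so l_f ∈ {1, 3}; with 0 ≤ l_f ≤ n_f−1 = 7, the allowed l_f values are {1, 3}.
For l_f = 1: m_f ∈ {m_i−1, m_i, m_i+1} ∩ [−1, 1] = {-1, 0, 1} → 3 states.
For l_f = 3: m_f ∈ {m_i−1, m_i, m_i+1} ∩ [−3, 3] = {-1, 0, 1} → 3 states.
Total: 6.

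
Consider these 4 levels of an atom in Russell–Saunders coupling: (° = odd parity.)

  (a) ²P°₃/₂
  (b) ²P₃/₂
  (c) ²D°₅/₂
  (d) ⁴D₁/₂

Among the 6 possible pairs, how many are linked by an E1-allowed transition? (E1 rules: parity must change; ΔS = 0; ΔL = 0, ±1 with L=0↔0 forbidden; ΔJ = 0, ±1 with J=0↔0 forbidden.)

2

(a)–(b): allowed.
(a)–(c): forbidden (parity).
(a)–(d): forbidden (ΔS).
(b)–(c): allowed.
(b)–(d): forbidden (parity, ΔS).
(c)–(d): forbidden (ΔS, ΔJ).
Allowed pairs: 2 of 6.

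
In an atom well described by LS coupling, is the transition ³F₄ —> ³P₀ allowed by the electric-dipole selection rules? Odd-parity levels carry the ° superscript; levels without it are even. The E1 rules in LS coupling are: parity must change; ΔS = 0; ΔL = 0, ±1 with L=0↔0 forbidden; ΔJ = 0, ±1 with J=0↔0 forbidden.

forbidden

Parity must change: even → even — fails.
ΔS = 0: S: 1 → 1 — passes.
ΔL = 0, ±1 (not L=0↔0): L: 3 → 1, ΔL = -2 — fails.
ΔJ = 0, ±1 (not J=0↔0): J: 4 → 0, ΔJ = -4 — fails.
Rule(s) violated: parity, ΔL, ΔJ.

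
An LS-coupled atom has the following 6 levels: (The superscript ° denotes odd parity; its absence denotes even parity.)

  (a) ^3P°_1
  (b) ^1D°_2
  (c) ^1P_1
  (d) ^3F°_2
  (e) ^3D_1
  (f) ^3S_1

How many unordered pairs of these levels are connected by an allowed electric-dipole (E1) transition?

4

(a)–(b): forbidden (parity, ΔS).
(a)–(c): forbidden (ΔS).
(a)–(d): forbidden (parity, ΔL).
(a)–(e): allowed.
(a)–(f): allowed.
(b)–(c): allowed.
(b)–(d): forbidden (parity, ΔS).
(b)–(e): forbidden (ΔS).
(b)–(f): forbidden (ΔS, ΔL).
(c)–(d): forbidden (ΔS, ΔL).
(c)–(e): forbidden (parity, ΔS).
(c)–(f): forbidden (parity, ΔS).
(d)–(e): allowed.
(d)–(f): forbidden (ΔL).
(e)–(f): forbidden (parity, ΔL).
Allowed pairs: 4 of 15.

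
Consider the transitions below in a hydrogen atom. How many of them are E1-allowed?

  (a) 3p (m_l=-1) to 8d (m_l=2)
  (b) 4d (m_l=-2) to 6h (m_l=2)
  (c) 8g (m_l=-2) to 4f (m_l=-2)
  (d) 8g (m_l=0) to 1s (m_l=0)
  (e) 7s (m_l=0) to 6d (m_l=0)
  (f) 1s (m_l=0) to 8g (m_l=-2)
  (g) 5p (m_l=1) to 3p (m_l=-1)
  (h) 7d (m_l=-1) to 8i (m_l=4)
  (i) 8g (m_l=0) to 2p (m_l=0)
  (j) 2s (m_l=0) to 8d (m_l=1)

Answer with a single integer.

1

(a) forbidden — Δm_l = +3 (E1 requires Δm_l = 0, ±1)
(b) forbidden — Δl = +3 (E1 requires Δl = ±1); Δm_l = +4 (E1 requires Δm_l = 0, ±1)
(c) allowed
(d) forbidden — Δl = -4 (E1 requires Δl = ±1)
(e) forbidden — Δl = +2 (E1 requires Δl = ±1)
(f) forbidden — Δl = +4 (E1 requires Δl = ±1); Δm_l = -2 (E1 requires Δm_l = 0, ±1)
(g) forbidden — Δl = +0 (E1 requires Δl = ±1); Δm_l = -2 (E1 requires Δm_l = 0, ±1)
(h) forbidden — Δl = +4 (E1 requires Δl = ±1); Δm_l = +5 (E1 requires Δm_l = 0, ±1)
(i) forbidden — Δl = -3 (E1 requires Δl = ±1)
(j) forbidden — Δl = +2 (E1 requires Δl = ±1)
Total allowed: 1 of 10.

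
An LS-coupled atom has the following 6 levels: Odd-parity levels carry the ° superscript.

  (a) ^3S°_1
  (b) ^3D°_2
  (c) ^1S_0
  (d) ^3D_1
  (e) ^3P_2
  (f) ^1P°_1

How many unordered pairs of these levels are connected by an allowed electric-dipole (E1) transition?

4

(a)–(b): forbidden (parity, ΔL).
(a)–(c): forbidden (ΔS, ΔL).
(a)–(d): forbidden (ΔL).
(a)–(e): allowed.
(a)–(f): forbidden (parity, ΔS).
(b)–(c): forbidden (ΔS, ΔL, ΔJ).
(b)–(d): allowed.
(b)–(e): allowed.
(b)–(f): forbidden (parity, ΔS).
(c)–(d): forbidden (parity, ΔS, ΔL).
(c)–(e): forbidden (parity, ΔS, ΔJ).
(c)–(f): allowed.
(d)–(e): forbidden (parity).
(d)–(f): forbidden (ΔS).
(e)–(f): forbidden (ΔS).
Allowed pairs: 4 of 15.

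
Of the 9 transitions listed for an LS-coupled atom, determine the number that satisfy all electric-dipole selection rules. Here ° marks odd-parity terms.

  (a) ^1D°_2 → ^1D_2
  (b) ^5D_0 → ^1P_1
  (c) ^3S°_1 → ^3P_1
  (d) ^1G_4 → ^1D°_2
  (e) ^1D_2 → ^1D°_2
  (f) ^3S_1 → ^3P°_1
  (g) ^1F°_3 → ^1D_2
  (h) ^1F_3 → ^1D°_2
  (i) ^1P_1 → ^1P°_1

(a) allowed
(b) forbidden (parity, ΔS fail)
(c) allowed
(d) forbidden (ΔL, ΔJ fail)
(e) allowed
(f) allowed
(g) allowed
(h) allowed
(i) allowed
Total allowed: 7 of 9.

7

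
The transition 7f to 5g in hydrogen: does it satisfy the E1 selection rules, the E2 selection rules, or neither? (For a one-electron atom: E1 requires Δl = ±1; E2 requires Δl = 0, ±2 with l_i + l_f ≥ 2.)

E1

Δl = 4 − 3 = +1; l_i + l_f = 7.
E1 (Δl = ±1): satisfied.
E2 (Δl = 0,±2, l_i+l_f ≥ 2): not satisfied.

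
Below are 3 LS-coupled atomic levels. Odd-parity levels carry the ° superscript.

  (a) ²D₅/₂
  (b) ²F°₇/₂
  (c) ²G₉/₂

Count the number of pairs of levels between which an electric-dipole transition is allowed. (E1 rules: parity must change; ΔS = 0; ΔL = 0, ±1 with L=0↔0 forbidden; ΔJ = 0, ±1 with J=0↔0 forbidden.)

(a)–(b): allowed.
(a)–(c): forbidden (parity, ΔL, ΔJ).
(b)–(c): allowed.
Allowed pairs: 2 of 3.

2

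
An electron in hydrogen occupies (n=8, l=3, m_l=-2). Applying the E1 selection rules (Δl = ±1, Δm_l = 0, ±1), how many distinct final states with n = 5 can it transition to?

E1 requires Δl = ±1, so l_f ∈ {2, 4}; with 0 ≤ l_f ≤ n_f−1 = 4, the allowed l_f values are {2, 4}.
For l_f = 2: m_f ∈ {m_i−1, m_i, m_i+1} ∩ [−2, 2] = {-2, -1} → 2 states.
For l_f = 4: m_f ∈ {m_i−1, m_i, m_i+1} ∩ [−4, 4] = {-3, -2, -1} → 3 states.
Total: 5.

5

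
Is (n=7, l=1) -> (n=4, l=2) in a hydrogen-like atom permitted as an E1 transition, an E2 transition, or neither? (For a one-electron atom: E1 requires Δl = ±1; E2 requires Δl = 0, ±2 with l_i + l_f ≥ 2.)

Δl = 2 − 1 = +1; l_i + l_f = 3.
E1 (Δl = ±1): satisfied.
E2 (Δl = 0,±2, l_i+l_f ≥ 2): not satisfied.

E1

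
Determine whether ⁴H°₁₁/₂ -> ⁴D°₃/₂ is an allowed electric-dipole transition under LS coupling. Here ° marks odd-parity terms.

ΔS = 0: S: 3/2 → 3/2 — satisfied.
ΔJ = 0, ±1 (not J=0↔0): J: 11/2 → 3/2, ΔJ = -4 — violated.
ΔL = 0, ±1 (not L=0↔0): L: 5 → 2, ΔL = -3 — violated.
Parity must change: odd → odd — violated.
Rule(s) violated: parity, ΔL, ΔJ.

forbidden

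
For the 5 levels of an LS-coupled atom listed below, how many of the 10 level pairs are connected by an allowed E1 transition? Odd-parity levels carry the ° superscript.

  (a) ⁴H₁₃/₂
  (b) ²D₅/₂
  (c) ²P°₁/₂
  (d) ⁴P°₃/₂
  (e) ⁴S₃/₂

1

(a)–(b): forbidden (parity, ΔS, ΔL, ΔJ).
(a)–(c): forbidden (ΔS, ΔL, ΔJ).
(a)–(d): forbidden (ΔL, ΔJ).
(a)–(e): forbidden (parity, ΔL, ΔJ).
(b)–(c): forbidden (ΔJ).
(b)–(d): forbidden (ΔS).
(b)–(e): forbidden (parity, ΔS, ΔL).
(c)–(d): forbidden (parity, ΔS).
(c)–(e): forbidden (ΔS).
(d)–(e): allowed.
Allowed pairs: 1 of 10.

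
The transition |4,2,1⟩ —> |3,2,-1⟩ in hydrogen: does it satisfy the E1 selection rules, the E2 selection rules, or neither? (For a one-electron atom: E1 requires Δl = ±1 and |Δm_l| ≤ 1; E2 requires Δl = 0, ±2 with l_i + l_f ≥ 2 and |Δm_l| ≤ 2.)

E2

Δl = 2 − 2 = +0; l_i + l_f = 4.
Δm_l = -2.
E1 (Δl = ±1, |Δm_l| ≤ 1): not satisfied.
E2 (Δl = 0,±2, l_i+l_f ≥ 2, |Δm_l| ≤ 2): satisfied.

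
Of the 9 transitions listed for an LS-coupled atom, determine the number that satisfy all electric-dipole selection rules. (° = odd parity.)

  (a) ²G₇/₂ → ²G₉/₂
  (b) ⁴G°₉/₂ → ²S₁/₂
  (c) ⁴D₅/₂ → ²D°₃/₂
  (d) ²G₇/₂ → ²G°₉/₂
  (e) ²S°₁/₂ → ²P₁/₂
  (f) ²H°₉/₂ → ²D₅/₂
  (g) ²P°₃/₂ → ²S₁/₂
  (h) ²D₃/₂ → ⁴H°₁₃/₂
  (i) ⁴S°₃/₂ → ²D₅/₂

(a) forbidden (parity fails)
(b) forbidden (ΔS, ΔL, ΔJ fail)
(c) forbidden (ΔS fails)
(d) allowed
(e) allowed
(f) forbidden (ΔL, ΔJ fail)
(g) allowed
(h) forbidden (ΔS, ΔL, ΔJ fail)
(i) forbidden (ΔS, ΔL fail)
Total allowed: 3 of 9.

3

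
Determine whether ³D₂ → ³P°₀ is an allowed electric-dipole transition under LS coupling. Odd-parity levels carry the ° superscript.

Initial level: S=1, L=2, J=2, parity even. Final level: S=1, L=1, J=0, parity odd.
ΔL = 0, ±1 (not L=0↔0): L: 2 → 1, ΔL = -1 — passes.
Parity must change: even → odd — passes.
ΔJ = 0, ±1 (not J=0↔0): J: 2 → 0, ΔJ = -2 — fails.
ΔS = 0: S: 1 → 1 — passes.
Rule(s) violated: ΔJ.

forbidden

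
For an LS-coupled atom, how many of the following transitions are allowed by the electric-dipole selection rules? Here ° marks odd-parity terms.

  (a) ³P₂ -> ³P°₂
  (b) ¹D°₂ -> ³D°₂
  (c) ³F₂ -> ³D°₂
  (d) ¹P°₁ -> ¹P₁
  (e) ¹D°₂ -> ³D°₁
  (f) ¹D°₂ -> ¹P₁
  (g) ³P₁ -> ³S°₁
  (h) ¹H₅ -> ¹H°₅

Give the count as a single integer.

(a) allowed
(b) forbidden (parity, ΔS fail)
(c) allowed
(d) allowed
(e) forbidden (parity, ΔS fail)
(f) allowed
(g) allowed
(h) allowed
Total allowed: 6 of 8.

6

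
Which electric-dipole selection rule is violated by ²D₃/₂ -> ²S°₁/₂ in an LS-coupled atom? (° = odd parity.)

the ΔL = 0, ±1 rule

Initial level: S=1/2, L=2, J=3/2, parity even. Final level: S=1/2, L=0, J=1/2, parity odd.
ΔS = 0: S: 1/2 → 1/2 — ✓.
ΔJ = 0, ±1 (not J=0↔0): J: 3/2 → 1/2, ΔJ = -1 — ✓.
ΔL = 0, ±1 (not L=0↔0): L: 2 → 0, ΔL = -2 — ✗.
Parity must change: even → odd — ✓.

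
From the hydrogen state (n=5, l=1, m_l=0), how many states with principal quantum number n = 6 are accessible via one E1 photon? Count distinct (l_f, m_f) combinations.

4

E1 requires Δl = ±1, so l_f ∈ {0, 2}; with 0 ≤ l_f ≤ n_f−1 = 5, the allowed l_f values are {0, 2}.
For l_f = 0: m_f ∈ {m_i−1, m_i, m_i+1} ∩ [−0, 0] = {0} → 1 state.
For l_f = 2: m_f ∈ {m_i−1, m_i, m_i+1} ∩ [−2, 2] = {-1, 0, 1} → 3 states.
Total: 4.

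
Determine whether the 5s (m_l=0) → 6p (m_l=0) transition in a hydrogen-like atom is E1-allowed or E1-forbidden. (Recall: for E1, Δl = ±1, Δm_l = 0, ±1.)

Δl = 1 − 0 = +1; the E1 rule Δl = ±1 is satisfied.
Δm_l = 0 − (0) = +0. E1 requires Δm_l = 0, ±1: satisfied.
All E1 selection rules are satisfied.

allowed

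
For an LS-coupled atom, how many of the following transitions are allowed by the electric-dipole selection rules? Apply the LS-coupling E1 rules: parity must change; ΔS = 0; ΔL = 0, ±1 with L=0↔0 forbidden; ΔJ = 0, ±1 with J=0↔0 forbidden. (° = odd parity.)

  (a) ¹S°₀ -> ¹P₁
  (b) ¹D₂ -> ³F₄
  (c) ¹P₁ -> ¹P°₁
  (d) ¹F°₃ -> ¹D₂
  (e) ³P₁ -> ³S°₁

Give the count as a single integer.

4

(a) allowed
(b) forbidden (parity, ΔS, ΔJ fail)
(c) allowed
(d) allowed
(e) allowed
Total allowed: 4 of 5.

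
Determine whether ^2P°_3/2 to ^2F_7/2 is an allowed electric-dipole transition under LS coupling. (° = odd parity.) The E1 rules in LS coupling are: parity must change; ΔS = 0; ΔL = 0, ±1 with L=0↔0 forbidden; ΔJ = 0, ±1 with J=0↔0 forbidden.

Reading off the term symbols: S 1/2→1/2, L 1→3, J 3/2→7/2, parity odd→even.
ΔJ = 0, ±1 (not J=0↔0): J: 3/2 → 7/2, ΔJ = +2 — violated.
ΔS = 0: S: 1/2 → 1/2 — satisfied.
ΔL = 0, ±1 (not L=0↔0): L: 1 → 3, ΔL = +2 — violated.
Parity must change: odd → even — satisfied.
Rule(s) violated: ΔL, ΔJ.

forbidden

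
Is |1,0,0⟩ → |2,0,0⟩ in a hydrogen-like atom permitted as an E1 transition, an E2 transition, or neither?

Δl = 0 − 0 = +0; l_i + l_f = 0.
Δm_l = +0.
E1 (Δl = ±1, |Δm_l| ≤ 1): not satisfied.
E2 (Δl = 0,±2, l_i+l_f ≥ 2, |Δm_l| ≤ 2): not satisfied.

neither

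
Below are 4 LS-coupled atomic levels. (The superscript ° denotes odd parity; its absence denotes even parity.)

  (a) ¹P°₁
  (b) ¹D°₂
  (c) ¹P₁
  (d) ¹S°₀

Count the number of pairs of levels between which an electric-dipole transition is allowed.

(a)–(b): forbidden (parity).
(a)–(c): allowed.
(a)–(d): forbidden (parity).
(b)–(c): allowed.
(b)–(d): forbidden (parity, ΔL, ΔJ).
(c)–(d): allowed.
Allowed pairs: 3 of 6.

3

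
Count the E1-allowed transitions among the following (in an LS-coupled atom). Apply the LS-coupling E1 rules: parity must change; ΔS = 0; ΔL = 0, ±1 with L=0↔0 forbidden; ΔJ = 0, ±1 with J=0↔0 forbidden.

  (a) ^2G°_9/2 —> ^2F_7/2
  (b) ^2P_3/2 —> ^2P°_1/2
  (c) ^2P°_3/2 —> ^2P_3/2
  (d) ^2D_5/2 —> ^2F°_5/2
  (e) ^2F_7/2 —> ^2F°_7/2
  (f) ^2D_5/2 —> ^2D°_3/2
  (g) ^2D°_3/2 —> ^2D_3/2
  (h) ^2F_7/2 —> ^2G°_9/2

(a) allowed
(b) allowed
(c) allowed
(d) allowed
(e) allowed
(f) allowed
(g) allowed
(h) allowed
Total allowed: 8 of 8.

8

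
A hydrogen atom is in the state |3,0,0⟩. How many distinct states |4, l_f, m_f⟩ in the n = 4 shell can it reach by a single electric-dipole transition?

E1 requires Δl = ±1, so l_f ∈ {-1, 1}; with 0 ≤ l_f ≤ n_f−1 = 3, the allowed l_f values are {1}.
For l_f = 1: m_f ∈ {m_i−1, m_i, m_i+1} ∩ [−1, 1] = {-1, 0, 1} → 3 states.
Total: 3.

3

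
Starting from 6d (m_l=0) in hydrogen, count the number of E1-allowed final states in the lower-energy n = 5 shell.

E1 requires Δl = ±1, so l_f ∈ {1, 3}; with 0 ≤ l_f ≤ n_f−1 = 4, the allowed l_f values are {1, 3}.
For l_f = 1: m_f ∈ {m_i−1, m_i, m_i+1} ∩ [−1, 1] = {-1, 0, 1} → 3 states.
For l_f = 3: m_f ∈ {m_i−1, m_i, m_i+1} ∩ [−3, 3] = {-1, 0, 1} → 3 states.
Total: 6.

6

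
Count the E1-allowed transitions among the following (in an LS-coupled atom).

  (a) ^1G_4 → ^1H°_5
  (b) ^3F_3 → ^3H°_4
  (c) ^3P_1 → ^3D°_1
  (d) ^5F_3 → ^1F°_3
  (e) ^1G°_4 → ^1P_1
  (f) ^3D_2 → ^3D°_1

3

(a) allowed
(b) forbidden (ΔL fails)
(c) allowed
(d) forbidden (ΔS fails)
(e) forbidden (ΔL, ΔJ fail)
(f) allowed
Total allowed: 3 of 6.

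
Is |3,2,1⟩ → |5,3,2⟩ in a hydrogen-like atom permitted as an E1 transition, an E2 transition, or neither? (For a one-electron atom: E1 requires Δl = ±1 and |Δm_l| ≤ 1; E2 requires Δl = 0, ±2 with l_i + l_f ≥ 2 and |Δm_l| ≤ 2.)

E1

Δl = 3 − 2 = +1; l_i + l_f = 5.
Δm_l = +1.
E1 (Δl = ±1, |Δm_l| ≤ 1): satisfied.
E2 (Δl = 0,±2, l_i+l_f ≥ 2, |Δm_l| ≤ 2): not satisfied.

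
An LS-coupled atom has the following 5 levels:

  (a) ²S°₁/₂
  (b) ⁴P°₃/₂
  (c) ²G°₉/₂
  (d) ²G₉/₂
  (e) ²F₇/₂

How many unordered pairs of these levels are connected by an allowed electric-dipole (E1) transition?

2

(a)–(b): forbidden (parity, ΔS).
(a)–(c): forbidden (parity, ΔL, ΔJ).
(a)–(d): forbidden (ΔL, ΔJ).
(a)–(e): forbidden (ΔL, ΔJ).
(b)–(c): forbidden (parity, ΔS, ΔL, ΔJ).
(b)–(d): forbidden (ΔS, ΔL, ΔJ).
(b)–(e): forbidden (ΔS, ΔL, ΔJ).
(c)–(d): allowed.
(c)–(e): allowed.
(d)–(e): forbidden (parity).
Allowed pairs: 2 of 10.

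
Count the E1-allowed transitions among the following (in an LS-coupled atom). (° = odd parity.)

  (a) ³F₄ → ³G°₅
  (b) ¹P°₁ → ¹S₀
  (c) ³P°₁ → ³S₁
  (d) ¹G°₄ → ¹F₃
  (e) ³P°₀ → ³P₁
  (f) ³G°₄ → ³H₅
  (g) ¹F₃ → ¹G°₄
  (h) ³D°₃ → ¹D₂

(a) allowed
(b) allowed
(c) allowed
(d) allowed
(e) allowed
(f) allowed
(g) allowed
(h) forbidden (ΔS fails)
Total allowed: 7 of 8.

7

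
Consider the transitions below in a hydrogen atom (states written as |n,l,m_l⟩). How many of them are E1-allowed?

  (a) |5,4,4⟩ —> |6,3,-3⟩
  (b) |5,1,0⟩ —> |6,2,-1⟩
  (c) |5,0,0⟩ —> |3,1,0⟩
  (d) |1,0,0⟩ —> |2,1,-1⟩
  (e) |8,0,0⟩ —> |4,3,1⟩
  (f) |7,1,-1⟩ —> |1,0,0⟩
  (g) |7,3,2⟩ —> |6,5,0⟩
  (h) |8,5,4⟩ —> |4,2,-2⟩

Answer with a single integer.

(a) forbidden — Δm_l = -7 (E1 requires Δm_l = 0, ±1)
(b) allowed
(c) allowed
(d) allowed
(e) forbidden — Δl = +3 (E1 requires Δl = ±1)
(f) allowed
(g) forbidden — Δl = +2 (E1 requires Δl = ±1); Δm_l = -2 (E1 requires Δm_l = 0, ±1)
(h) forbidden — Δl = -3 (E1 requires Δl = ±1); Δm_l = -6 (E1 requires Δm_l = 0, ±1)
Total allowed: 4 of 8.

4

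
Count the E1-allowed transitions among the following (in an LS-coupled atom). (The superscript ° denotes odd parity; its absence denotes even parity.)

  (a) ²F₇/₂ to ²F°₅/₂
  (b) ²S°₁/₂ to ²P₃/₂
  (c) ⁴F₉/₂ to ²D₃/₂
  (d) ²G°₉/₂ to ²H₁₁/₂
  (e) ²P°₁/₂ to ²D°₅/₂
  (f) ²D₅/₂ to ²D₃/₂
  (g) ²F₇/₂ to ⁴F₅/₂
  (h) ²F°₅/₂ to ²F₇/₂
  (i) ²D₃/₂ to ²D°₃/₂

5

(a) allowed
(b) allowed
(c) forbidden (parity, ΔS, ΔJ fail)
(d) allowed
(e) forbidden (parity, ΔJ fail)
(f) forbidden (parity fails)
(g) forbidden (parity, ΔS fail)
(h) allowed
(i) allowed
Total allowed: 5 of 9.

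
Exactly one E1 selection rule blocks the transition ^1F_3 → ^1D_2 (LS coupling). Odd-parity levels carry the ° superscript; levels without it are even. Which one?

Reading off the term symbols: S 0→0, L 3→2, J 3→2, parity even→even.
Parity must change: even → even — ✗.
ΔS = 0: S: 0 → 0 — ✓.
ΔL = 0, ±1 (not L=0↔0): L: 3 → 2, ΔL = -1 — ✓.
ΔJ = 0, ±1 (not J=0↔0): J: 3 → 2, ΔJ = -1 — ✓.

parity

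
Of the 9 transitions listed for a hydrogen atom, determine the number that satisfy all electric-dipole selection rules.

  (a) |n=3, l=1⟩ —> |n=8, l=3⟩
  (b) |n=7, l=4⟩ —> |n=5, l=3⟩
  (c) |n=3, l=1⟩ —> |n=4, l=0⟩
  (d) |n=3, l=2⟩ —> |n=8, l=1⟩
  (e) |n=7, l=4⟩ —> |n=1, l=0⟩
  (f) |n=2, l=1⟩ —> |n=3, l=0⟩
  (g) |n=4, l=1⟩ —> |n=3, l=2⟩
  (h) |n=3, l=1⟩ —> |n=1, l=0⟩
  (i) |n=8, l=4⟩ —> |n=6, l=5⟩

(a) forbidden — Δl = +2 (E1 requires Δl = ±1)
(b) allowed
(c) allowed
(d) allowed
(e) forbidden — Δl = -4 (E1 requires Δl = ±1)
(f) allowed
(g) allowed
(h) allowed
(i) allowed
Total allowed: 7 of 9.

7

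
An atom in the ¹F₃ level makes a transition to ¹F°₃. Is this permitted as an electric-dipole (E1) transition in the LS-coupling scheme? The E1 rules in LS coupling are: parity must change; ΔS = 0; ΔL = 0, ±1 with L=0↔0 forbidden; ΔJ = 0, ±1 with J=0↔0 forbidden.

Initial level: S=0, L=3, J=3, parity even. Final level: S=0, L=3, J=3, parity odd.
Parity must change: even → odd — ✓.
ΔS = 0: S: 0 → 0 — ✓.
ΔL = 0, ±1 (not L=0↔0): L: 3 → 3, ΔL = +0 — ✓.
ΔJ = 0, ±1 (not J=0↔0): J: 3 → 3, ΔJ = +0 — ✓.
All four E1 rules are satisfied.

allowed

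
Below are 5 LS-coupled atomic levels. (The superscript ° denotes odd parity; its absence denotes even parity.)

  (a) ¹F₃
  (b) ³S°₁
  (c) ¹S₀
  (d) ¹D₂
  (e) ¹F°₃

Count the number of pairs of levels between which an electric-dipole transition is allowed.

(a)–(b): forbidden (ΔS, ΔL, ΔJ).
(a)–(c): forbidden (parity, ΔL, ΔJ).
(a)–(d): forbidden (parity).
(a)–(e): allowed.
(b)–(c): forbidden (ΔS, ΔL).
(b)–(d): forbidden (ΔS, ΔL).
(b)–(e): forbidden (parity, ΔS, ΔL, ΔJ).
(c)–(d): forbidden (parity, ΔL, ΔJ).
(c)–(e): forbidden (ΔL, ΔJ).
(d)–(e): allowed.
Allowed pairs: 2 of 10.

2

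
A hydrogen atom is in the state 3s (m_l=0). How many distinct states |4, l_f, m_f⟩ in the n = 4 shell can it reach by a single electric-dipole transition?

3

E1 requires Δl = ±1, so l_f ∈ {-1, 1}; with 0 ≤ l_f ≤ n_f−1 = 3, the allowed l_f values are {1}.
For l_f = 1: m_f ∈ {m_i−1, m_i, m_i+1} ∩ [−1, 1] = {-1, 0, 1} → 3 states.
Total: 3.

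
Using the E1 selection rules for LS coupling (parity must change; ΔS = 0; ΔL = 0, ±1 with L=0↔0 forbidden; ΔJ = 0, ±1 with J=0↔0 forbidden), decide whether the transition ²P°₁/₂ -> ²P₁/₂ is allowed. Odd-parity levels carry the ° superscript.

Reading off the term symbols: S 1/2→1/2, L 1→1, J 1/2→1/2, parity odd→even.
ΔL = 0, ±1 (not L=0↔0): L: 1 → 1, ΔL = +0 — satisfied.
Parity must change: odd → even — satisfied.
ΔS = 0: S: 1/2 → 1/2 — satisfied.
ΔJ = 0, ±1 (not J=0↔0): J: 1/2 → 1/2, ΔJ = +0 — satisfied.
All four E1 rules are satisfied.

allowed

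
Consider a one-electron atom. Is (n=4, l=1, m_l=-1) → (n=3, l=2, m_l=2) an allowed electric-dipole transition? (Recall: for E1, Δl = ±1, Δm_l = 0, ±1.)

forbidden

Δl = 2 − 1 = +1; the E1 rule Δl = ±1 is ok.
m_l: -1 → 2 (Δm_l = +3). |Δm_l| ≤ 1 fails.
The transition is electric-dipole forbidden.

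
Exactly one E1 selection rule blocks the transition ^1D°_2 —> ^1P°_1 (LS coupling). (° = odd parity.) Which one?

parity

Initial level: S=0, L=2, J=2, parity odd. Final level: S=0, L=1, J=1, parity odd.
Parity must change: odd → odd — violated.
ΔS = 0: S: 0 → 0 — satisfied.
ΔL = 0, ±1 (not L=0↔0): L: 2 → 1, ΔL = -1 — satisfied.
ΔJ = 0, ±1 (not J=0↔0): J: 2 → 1, ΔJ = -1 — satisfied.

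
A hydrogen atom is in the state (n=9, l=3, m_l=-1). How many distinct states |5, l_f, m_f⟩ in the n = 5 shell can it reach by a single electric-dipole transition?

E1 requires Δl = ±1, so l_f ∈ {2, 4}; with 0 ≤ l_f ≤ n_f−1 = 4, the allowed l_f values are {2, 4}.
For l_f = 2: m_f ∈ {m_i−1, m_i, m_i+1} ∩ [−2, 2] = {-2, -1, 0} → 3 states.
For l_f = 4: m_f ∈ {m_i−1, m_i, m_i+1} ∩ [−4, 4] = {-2, -1, 0} → 3 states.
Total: 6.

6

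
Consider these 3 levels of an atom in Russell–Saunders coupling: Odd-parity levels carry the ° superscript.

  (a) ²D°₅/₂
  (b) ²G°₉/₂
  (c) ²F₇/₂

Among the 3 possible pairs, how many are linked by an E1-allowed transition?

(a)–(b): forbidden (parity, ΔL, ΔJ).
(a)–(c): allowed.
(b)–(c): allowed.
Allowed pairs: 2 of 3.

2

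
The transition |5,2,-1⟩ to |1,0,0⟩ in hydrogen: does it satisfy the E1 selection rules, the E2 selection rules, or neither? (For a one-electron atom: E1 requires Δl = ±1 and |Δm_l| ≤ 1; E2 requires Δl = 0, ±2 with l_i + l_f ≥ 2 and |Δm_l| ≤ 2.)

Δl = 0 − 2 = -2; l_i + l_f = 2.
Δm_l = +1.
E1 (Δl = ±1, |Δm_l| ≤ 1): not satisfied.
E2 (Δl = 0,±2, l_i+l_f ≥ 2, |Δm_l| ≤ 2): satisfied.

E2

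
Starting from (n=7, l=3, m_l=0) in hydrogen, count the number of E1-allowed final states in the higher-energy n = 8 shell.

E1 requires Δl = ±1, so l_f ∈ {2, 4}; with 0 ≤ l_f ≤ n_f−1 = 7, the allowed l_f values are {2, 4}.
For l_f = 2: m_f ∈ {m_i−1, m_i, m_i+1} ∩ [−2, 2] = {-1, 0, 1} → 3 states.
For l_f = 4: m_f ∈ {m_i−1, m_i, m_i+1} ∩ [−4, 4] = {-1, 0, 1} → 3 states.
Total: 6.

6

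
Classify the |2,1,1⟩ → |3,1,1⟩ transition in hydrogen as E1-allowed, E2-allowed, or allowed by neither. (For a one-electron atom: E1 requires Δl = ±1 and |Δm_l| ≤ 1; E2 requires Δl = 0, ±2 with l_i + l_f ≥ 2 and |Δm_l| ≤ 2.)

E2

Δl = 1 − 1 = +0; l_i + l_f = 2.
Δm_l = +0.
E1 (Δl = ±1, |Δm_l| ≤ 1): not satisfied.
E2 (Δl = 0,±2, l_i+l_f ≥ 2, |Δm_l| ≤ 2): satisfied.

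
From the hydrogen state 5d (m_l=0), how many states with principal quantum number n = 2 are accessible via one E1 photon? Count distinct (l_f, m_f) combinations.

E1 requires Δl = ±1, so l_f ∈ {1, 3}; with 0 ≤ l_f ≤ n_f−1 = 1, the allowed l_f values are {1}.
For l_f = 1: m_f ∈ {m_i−1, m_i, m_i+1} ∩ [−1, 1] = {-1, 0, 1} → 3 states.
Total: 3.

3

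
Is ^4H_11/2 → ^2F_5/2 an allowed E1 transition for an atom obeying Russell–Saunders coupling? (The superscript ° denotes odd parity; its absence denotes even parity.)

Reading off the term symbols: S 3/2→1/2, L 5→3, J 11/2→5/2, parity even→even.
Parity must change: even → even — fails.
ΔS = 0: S: 3/2 → 1/2 — fails.
ΔJ = 0, ±1 (not J=0↔0): J: 11/2 → 5/2, ΔJ = -3 — fails.
ΔL = 0, ±1 (not L=0↔0): L: 5 → 3, ΔL = -2 — fails.
Rule(s) violated: parity, ΔS, ΔL, ΔJ.

forbidden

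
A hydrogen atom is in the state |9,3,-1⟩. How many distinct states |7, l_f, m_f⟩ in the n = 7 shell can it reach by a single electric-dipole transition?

6

E1 requires Δl = ±1, so l_f ∈ {2, 4}; with 0 ≤ l_f ≤ n_f−1 = 6, the allowed l_f values are {2, 4}.
For l_f = 2: m_f ∈ {m_i−1, m_i, m_i+1} ∩ [−2, 2] = {-2, -1, 0} → 3 states.
For l_f = 4: m_f ∈ {m_i−1, m_i, m_i+1} ∩ [−4, 4] = {-2, -1, 0} → 3 states.
Total: 6.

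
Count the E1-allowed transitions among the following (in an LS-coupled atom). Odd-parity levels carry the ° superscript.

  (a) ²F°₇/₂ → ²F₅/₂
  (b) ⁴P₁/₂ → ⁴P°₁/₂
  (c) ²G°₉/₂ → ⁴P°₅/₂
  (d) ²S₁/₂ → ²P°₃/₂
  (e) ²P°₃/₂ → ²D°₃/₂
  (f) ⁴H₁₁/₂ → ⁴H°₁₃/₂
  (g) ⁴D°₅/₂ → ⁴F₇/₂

(a) allowed
(b) allowed
(c) forbidden (parity, ΔS, ΔL, ΔJ fail)
(d) allowed
(e) forbidden (parity fails)
(f) allowed
(g) allowed
Total allowed: 5 of 7.

5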